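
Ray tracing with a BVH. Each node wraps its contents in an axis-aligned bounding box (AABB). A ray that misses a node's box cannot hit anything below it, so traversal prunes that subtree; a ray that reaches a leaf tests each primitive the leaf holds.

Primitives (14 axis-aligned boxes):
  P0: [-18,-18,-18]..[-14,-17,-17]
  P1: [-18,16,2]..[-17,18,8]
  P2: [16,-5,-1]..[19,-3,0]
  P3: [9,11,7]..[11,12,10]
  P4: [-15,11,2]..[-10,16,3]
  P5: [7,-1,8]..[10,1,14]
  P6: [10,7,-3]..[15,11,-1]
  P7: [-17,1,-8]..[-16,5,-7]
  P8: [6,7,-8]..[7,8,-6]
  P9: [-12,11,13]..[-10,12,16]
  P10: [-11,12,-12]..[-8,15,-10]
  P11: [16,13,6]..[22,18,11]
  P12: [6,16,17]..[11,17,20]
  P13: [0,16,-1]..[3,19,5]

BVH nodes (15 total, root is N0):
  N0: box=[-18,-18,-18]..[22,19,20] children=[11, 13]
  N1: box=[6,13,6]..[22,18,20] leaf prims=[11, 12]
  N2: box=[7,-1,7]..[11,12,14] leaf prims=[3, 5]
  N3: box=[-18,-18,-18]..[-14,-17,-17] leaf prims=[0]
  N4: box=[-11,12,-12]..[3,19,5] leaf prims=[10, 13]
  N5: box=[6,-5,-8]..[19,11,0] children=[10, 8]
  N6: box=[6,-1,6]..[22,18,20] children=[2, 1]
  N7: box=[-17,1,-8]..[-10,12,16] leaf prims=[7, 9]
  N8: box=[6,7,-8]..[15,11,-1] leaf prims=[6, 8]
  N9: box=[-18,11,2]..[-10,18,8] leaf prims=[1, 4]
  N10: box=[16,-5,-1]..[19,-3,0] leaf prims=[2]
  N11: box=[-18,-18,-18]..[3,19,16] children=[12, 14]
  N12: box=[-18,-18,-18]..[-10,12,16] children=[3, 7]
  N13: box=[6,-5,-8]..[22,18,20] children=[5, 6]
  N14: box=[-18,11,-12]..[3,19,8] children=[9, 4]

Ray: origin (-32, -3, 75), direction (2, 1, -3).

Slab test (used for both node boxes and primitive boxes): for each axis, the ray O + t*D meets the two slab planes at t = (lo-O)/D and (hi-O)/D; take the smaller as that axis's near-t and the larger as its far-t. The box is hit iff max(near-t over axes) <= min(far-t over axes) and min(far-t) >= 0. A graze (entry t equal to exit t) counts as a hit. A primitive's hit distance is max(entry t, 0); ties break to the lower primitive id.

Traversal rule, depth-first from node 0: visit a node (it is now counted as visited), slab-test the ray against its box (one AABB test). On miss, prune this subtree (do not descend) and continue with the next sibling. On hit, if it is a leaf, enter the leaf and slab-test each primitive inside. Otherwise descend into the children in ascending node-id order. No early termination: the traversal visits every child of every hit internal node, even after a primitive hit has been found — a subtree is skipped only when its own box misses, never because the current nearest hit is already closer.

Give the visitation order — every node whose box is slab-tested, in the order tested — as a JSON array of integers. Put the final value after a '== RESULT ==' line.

Traverse from the root:
N0 x:[7,27] y:[-15,22] z:[55/3,31] -> hit [55/3,22], descend [11, 13]
  N11 x:[7,35/2] y:[-15,22] z:[59/3,31] -> miss, prune
  N13 x:[19,27] y:[-2,21] z:[55/3,83/3] -> hit [19,21], descend [5, 6]
    N5 x:[19,51/2] y:[-2,14] z:[25,83/3] -> miss, prune
    N6 x:[19,27] y:[2,21] z:[55/3,23] -> hit [19,21], descend [1, 2]
      N1 x:[19,27] y:[16,21] z:[55/3,23] -> hit [19,21] leaf, test {P11(miss), P12@t=19}
      N2 x:[39/2,43/2] y:[2,15] z:[61/3,68/3] -> miss, prune

7 AABB tests over nodes [0, 11, 13, 5, 6, 1, 2]; 1 leaf entered; closest P12.

== RESULT ==
[0, 11, 13, 5, 6, 1, 2]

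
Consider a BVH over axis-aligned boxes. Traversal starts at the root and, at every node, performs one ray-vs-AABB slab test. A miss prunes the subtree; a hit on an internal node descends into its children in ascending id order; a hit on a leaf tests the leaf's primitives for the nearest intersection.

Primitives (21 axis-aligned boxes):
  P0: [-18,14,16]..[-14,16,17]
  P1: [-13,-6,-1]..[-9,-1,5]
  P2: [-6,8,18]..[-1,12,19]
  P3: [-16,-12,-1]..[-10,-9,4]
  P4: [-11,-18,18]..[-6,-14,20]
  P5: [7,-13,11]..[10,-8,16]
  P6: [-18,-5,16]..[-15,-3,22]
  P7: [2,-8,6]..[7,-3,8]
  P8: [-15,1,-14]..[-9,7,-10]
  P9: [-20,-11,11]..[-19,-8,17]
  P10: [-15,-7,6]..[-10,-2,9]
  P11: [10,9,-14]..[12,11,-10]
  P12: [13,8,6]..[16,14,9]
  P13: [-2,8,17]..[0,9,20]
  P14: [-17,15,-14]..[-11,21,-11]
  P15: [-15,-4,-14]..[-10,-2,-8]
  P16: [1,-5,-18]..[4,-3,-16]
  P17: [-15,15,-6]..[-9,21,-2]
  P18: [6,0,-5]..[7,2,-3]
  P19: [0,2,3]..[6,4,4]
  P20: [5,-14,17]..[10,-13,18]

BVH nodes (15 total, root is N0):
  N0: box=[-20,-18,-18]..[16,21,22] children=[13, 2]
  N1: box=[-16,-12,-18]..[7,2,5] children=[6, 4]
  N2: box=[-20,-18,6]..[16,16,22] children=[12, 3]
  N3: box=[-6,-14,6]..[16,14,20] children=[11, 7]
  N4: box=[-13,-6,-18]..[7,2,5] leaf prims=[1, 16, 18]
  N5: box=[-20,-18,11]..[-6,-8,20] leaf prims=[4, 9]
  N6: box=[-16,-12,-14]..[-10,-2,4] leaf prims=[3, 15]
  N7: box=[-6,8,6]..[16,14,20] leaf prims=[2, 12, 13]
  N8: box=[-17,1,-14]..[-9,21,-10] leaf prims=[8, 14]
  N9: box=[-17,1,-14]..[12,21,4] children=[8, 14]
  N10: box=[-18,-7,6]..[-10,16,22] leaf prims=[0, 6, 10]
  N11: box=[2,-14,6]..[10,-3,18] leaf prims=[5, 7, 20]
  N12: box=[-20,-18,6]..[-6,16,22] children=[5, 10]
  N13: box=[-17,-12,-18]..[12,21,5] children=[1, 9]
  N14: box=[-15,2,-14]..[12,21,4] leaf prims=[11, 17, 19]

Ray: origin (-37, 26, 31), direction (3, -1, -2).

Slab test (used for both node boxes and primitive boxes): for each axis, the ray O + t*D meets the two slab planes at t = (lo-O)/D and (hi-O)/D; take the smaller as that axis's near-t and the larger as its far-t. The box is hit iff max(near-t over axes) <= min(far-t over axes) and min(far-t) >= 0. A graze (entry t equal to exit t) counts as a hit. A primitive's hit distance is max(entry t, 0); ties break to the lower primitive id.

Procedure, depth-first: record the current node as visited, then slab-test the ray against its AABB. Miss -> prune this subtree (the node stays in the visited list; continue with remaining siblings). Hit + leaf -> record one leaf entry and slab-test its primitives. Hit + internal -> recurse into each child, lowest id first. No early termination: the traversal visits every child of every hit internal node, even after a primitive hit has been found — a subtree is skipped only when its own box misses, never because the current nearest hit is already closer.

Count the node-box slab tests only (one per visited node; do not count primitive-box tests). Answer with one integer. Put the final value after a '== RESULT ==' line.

Walk:
N0 x:[17/3,53/3] y:[5,44] z:[9/2,49/2] -> hit [17/3,53/3], descend [2, 13]
  N2 x:[17/3,53/3] y:[10,44] z:[9/2,25/2] -> hit [10,25/2], descend [3, 12]
    N3 x:[31/3,53/3] y:[12,40] z:[11/2,25/2] -> hit [12,25/2], descend [7, 11]
      N7 x:[31/3,53/3] y:[12,18] z:[11/2,25/2] -> hit [12,25/2] leaf, test {P2(miss), P12(miss), P13(miss)}
      N11 x:[13,47/3] y:[29,40] z:[13/2,25/2] -> miss, prune
    N12 x:[17/3,31/3] y:[10,44] z:[9/2,25/2] -> hit [10,31/3], descend [5, 10]
      N5 x:[17/3,31/3] y:[34,44] z:[11/2,10] -> miss, prune
      N10 x:[19/3,9] y:[10,33] z:[9/2,25/2] -> miss, prune
  N13 x:[20/3,49/3] y:[5,38] z:[13,49/2] -> hit [13,49/3], descend [1, 9]
    N1 x:[7,44/3] y:[24,38] z:[13,49/2] -> miss, prune
    N9 x:[20/3,49/3] y:[5,25] z:[27/2,45/2] -> hit [27/2,49/3], descend [8, 14]
      N8 x:[20/3,28/3] y:[5,25] z:[41/2,45/2] -> miss, prune
      N14 x:[22/3,49/3] y:[5,24] z:[27/2,45/2] -> hit [27/2,49/3] leaf, test {P11(miss), P17(miss), P19(miss)}

Summary -> nodes [0, 2, 3, 7, 11, 12, 5, 10, 13, 1, 9, 8, 14]; box-tests=13; leaf-entries=2; first=miss

== RESULT ==
13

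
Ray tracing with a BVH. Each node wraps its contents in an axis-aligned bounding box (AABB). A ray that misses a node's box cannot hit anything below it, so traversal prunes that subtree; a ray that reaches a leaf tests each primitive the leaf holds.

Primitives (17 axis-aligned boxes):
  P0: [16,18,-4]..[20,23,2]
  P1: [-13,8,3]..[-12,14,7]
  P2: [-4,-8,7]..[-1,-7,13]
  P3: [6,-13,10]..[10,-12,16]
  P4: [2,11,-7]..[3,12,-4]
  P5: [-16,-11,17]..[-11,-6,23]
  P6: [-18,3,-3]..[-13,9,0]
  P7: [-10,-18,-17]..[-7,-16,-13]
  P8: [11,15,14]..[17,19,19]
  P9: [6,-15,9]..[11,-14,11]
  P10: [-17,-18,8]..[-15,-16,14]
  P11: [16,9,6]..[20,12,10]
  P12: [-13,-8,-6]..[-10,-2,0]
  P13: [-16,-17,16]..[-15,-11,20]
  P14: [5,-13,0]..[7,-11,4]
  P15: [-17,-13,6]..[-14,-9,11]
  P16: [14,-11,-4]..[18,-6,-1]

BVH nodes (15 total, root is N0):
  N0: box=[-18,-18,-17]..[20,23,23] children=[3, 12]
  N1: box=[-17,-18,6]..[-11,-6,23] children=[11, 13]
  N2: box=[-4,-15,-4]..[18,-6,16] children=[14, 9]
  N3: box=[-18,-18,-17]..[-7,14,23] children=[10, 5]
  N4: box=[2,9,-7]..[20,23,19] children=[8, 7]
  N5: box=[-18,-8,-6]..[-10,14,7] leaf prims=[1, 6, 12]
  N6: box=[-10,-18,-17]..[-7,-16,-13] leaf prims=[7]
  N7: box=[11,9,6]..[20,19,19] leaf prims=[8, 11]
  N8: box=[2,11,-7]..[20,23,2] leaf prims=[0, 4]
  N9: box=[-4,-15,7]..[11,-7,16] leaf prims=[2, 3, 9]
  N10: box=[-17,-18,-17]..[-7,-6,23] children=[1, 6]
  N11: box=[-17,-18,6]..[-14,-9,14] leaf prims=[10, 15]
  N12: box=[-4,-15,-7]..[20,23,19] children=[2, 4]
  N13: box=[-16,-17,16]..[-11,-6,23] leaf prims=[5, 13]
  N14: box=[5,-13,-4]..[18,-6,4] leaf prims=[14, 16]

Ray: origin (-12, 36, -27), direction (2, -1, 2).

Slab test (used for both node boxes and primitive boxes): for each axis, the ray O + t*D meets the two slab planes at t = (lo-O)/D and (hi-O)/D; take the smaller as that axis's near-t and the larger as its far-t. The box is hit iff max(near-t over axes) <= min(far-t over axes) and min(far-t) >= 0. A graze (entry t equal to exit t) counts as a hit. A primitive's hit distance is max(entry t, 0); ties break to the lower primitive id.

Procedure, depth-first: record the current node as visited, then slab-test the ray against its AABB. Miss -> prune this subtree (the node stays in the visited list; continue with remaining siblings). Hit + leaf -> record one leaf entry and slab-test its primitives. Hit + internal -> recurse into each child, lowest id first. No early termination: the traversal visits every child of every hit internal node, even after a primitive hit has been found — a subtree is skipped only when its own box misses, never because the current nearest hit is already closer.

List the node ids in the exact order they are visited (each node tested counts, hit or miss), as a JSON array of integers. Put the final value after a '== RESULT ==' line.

Walk:
N0 x:[-3,16] y:[13,54] z:[5,25] -> hit [13,16], descend [3, 12]
  N3 x:[-3,5/2] y:[22,54] z:[5,25] -> miss, prune
  N12 x:[4,16] y:[13,51] z:[10,23] -> hit [13,16], descend [2, 4]
    N2 x:[4,15] y:[42,51] z:[23/2,43/2] -> miss, prune
    N4 x:[7,16] y:[13,27] z:[10,23] -> hit [13,16], descend [7, 8]
      N7 x:[23/2,16] y:[17,27] z:[33/2,23] -> miss, prune
      N8 x:[7,16] y:[13,25] z:[10,29/2] -> hit [13,29/2] leaf, test {P0@t=14, P4(miss)}

7 AABB tests over nodes [0, 3, 12, 2, 4, 7, 8]; 1 leaf entered; closest P0.

== RESULT ==
[0, 3, 12, 2, 4, 7, 8]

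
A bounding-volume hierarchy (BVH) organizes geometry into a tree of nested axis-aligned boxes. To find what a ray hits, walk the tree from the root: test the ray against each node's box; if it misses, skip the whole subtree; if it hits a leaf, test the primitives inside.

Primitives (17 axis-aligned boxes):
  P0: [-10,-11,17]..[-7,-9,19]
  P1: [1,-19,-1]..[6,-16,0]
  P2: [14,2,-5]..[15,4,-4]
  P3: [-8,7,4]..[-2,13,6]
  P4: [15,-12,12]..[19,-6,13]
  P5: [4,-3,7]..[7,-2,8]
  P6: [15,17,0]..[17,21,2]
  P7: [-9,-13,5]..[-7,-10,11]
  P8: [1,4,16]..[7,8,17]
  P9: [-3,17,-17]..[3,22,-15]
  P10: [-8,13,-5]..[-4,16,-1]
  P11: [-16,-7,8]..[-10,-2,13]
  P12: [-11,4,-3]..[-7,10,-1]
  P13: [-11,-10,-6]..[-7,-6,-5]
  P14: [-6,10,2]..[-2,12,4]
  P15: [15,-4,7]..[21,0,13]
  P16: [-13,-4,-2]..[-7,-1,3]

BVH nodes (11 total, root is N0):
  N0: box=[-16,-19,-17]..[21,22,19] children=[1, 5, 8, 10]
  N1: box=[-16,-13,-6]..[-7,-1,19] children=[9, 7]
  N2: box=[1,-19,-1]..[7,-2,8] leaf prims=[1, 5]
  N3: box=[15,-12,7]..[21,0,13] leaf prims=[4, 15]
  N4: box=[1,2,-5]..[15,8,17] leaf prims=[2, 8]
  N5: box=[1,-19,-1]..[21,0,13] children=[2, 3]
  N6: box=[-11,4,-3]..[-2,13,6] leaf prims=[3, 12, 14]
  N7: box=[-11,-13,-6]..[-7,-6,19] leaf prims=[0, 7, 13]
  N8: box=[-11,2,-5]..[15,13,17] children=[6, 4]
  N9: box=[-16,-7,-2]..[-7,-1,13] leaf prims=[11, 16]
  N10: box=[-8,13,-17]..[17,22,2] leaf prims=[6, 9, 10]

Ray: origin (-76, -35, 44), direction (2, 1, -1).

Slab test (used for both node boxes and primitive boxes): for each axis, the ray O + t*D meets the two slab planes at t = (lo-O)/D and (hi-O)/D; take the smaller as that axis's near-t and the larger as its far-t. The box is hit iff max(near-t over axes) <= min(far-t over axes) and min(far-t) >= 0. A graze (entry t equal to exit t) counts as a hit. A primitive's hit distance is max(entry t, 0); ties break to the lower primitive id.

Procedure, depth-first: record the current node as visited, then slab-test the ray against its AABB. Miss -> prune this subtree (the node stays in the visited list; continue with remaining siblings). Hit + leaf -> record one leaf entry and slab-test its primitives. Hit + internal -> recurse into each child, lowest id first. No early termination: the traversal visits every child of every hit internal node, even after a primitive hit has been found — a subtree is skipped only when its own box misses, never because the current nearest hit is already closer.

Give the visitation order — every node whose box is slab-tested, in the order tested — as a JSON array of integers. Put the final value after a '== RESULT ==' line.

Traverse from the root:
N0 x:[30,97/2] y:[16,57] z:[25,61] -> hit [30,97/2], descend [1, 5, 8, 10]
  N1 x:[30,69/2] y:[22,34] z:[25,50] -> hit [30,34], descend [7, 9]
    N7 x:[65/2,69/2] y:[22,29] z:[25,50] -> miss, prune
    N9 x:[30,69/2] y:[28,34] z:[31,46] -> hit [31,34] leaf, test {P11@t=31, P16(miss)}
  N5 x:[77/2,97/2] y:[16,35] z:[31,45] -> miss, prune
  N8 x:[65/2,91/2] y:[37,48] z:[27,49] -> hit [37,91/2], descend [4, 6]
    N4 x:[77/2,91/2] y:[37,43] z:[27,49] -> hit [77/2,43] leaf, test {P2(miss), P8(miss)}
    N6 x:[65/2,37] y:[39,48] z:[38,47] -> miss, prune
  N10 x:[34,93/2] y:[48,57] z:[42,61] -> miss, prune

Visited [0, 1, 7, 9, 5, 8, 4, 6, 10]. Tests: 9 box, 2 leaf. Nearest: P11.

== RESULT ==
[0, 1, 7, 9, 5, 8, 4, 6, 10]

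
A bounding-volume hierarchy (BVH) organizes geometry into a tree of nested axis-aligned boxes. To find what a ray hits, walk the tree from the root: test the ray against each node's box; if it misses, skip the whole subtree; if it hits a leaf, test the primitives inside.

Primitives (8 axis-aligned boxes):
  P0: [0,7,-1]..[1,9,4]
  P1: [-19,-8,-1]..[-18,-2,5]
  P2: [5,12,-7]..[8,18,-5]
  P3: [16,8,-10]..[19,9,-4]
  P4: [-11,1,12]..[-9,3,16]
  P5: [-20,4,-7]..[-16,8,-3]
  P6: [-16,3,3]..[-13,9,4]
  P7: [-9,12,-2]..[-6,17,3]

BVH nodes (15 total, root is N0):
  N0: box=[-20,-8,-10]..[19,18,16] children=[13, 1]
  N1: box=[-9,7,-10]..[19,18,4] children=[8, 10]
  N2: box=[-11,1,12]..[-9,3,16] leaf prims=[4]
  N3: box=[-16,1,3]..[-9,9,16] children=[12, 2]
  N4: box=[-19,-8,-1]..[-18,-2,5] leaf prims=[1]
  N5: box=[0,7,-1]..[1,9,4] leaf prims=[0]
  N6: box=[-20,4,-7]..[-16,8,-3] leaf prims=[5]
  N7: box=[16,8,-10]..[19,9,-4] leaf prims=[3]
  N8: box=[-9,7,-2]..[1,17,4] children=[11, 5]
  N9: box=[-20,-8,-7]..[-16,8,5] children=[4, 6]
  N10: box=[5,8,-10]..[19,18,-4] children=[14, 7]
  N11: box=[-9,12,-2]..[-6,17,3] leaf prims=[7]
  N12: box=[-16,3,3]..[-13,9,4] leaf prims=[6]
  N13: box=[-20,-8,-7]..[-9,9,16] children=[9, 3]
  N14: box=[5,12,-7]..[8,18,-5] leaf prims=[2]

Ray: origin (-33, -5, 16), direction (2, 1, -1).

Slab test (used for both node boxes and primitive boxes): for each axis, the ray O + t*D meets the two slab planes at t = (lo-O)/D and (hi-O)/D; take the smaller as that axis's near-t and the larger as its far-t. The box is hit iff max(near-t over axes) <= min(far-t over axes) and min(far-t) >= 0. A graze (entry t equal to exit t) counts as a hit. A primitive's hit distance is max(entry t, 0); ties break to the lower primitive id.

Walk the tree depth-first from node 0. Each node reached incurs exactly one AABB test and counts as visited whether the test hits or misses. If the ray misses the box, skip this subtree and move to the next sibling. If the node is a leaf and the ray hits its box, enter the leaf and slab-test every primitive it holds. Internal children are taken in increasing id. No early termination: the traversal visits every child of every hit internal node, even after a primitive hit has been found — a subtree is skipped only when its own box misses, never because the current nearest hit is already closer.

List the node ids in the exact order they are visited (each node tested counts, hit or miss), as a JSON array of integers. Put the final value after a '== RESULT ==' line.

Traverse from the root:
N0 x:[13/2,26] y:[-3,23] z:[0,26] -> hit [13/2,23], descend [1, 13]
  N1 x:[12,26] y:[12,23] z:[12,26] -> hit [12,23], descend [8, 10]
    N8 x:[12,17] y:[12,22] z:[12,18] -> hit [12,17], descend [5, 11]
      N5 x:[33/2,17] y:[12,14] z:[12,17] -> miss, prune
      N11 x:[12,27/2] y:[17,22] z:[13,18] -> miss, prune
    N10 x:[19,26] y:[13,23] z:[20,26] -> hit [20,23], descend [7, 14]
      N7 x:[49/2,26] y:[13,14] z:[20,26] -> miss, prune
      N14 x:[19,41/2] y:[17,23] z:[21,23] -> miss, prune
  N13 x:[13/2,12] y:[-3,14] z:[0,23] -> hit [13/2,12], descend [3, 9]
    N3 x:[17/2,12] y:[6,14] z:[0,13] -> hit [17/2,12], descend [2, 12]
      N2 x:[11,12] y:[6,8] z:[0,4] -> miss, prune
      N12 x:[17/2,10] y:[8,14] z:[12,13] -> miss, prune
    N9 x:[13/2,17/2] y:[-3,13] z:[11,23] -> miss, prune

13 AABB tests over nodes [0, 1, 8, 5, 11, 10, 7, 14, 13, 3, 2, 12, 9]; 0 leaves entered; closest miss.

== RESULT ==
[0, 1, 8, 5, 11, 10, 7, 14, 13, 3, 2, 12, 9]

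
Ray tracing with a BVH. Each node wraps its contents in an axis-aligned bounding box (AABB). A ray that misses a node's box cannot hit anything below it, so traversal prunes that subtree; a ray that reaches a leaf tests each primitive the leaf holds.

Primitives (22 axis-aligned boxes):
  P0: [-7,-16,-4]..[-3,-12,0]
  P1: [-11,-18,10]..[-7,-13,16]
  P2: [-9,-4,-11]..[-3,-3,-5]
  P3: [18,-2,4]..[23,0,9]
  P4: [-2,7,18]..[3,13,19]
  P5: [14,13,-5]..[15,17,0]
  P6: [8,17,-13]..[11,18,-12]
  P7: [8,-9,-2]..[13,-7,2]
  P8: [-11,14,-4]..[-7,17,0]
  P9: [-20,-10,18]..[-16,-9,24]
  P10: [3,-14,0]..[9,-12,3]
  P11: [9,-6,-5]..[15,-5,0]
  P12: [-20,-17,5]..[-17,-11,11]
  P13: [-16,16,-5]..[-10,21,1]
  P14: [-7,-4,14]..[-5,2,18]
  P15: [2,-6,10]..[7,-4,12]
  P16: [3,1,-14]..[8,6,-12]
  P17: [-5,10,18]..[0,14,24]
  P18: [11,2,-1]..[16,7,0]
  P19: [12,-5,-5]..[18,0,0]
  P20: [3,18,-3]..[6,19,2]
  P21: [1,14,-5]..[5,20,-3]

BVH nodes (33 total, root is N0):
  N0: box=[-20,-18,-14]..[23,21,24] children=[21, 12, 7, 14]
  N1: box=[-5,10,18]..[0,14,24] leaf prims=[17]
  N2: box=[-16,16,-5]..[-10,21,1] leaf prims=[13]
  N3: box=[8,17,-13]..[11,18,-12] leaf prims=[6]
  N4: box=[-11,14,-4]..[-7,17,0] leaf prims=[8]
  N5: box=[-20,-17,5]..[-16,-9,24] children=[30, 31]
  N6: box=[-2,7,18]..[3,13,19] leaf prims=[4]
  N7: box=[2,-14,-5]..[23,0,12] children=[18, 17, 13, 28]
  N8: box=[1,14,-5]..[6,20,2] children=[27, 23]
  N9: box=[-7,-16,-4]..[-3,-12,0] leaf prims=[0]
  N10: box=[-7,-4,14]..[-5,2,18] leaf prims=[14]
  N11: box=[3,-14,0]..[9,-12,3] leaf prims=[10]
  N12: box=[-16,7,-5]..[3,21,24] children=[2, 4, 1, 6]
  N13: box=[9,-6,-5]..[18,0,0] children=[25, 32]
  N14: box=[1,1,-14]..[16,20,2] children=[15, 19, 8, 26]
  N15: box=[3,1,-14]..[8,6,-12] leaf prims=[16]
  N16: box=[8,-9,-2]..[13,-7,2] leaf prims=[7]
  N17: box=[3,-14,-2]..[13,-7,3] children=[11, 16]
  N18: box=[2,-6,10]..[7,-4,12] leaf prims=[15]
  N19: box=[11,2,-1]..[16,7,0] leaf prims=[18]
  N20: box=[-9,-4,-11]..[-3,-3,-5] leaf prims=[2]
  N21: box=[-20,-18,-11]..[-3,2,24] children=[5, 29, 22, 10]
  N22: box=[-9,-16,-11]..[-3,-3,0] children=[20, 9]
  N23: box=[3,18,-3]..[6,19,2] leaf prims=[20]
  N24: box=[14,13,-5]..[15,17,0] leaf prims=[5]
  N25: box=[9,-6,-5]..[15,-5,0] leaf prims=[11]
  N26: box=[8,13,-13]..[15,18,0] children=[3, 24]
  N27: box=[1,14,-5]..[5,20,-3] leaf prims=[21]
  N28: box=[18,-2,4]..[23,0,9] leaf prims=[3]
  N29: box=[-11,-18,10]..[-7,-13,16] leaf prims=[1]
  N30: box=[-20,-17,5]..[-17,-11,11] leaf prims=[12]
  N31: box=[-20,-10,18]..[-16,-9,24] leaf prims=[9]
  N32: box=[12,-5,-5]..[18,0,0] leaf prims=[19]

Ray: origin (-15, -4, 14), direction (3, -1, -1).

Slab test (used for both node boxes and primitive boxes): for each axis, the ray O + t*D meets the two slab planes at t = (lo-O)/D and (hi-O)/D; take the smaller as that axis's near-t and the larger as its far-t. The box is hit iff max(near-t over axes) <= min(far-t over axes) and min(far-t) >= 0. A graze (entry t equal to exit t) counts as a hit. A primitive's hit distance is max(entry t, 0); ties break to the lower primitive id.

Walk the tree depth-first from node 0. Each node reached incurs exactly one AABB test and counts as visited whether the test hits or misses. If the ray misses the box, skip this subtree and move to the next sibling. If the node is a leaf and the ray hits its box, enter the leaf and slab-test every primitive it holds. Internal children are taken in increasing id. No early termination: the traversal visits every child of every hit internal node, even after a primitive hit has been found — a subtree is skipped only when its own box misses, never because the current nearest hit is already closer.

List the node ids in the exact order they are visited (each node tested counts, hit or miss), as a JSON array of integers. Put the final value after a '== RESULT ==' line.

Traverse from the root:
N0 x:[-5/3,38/3] y:[-25,14] z:[-10,28] -> hit [-5/3,38/3], descend [7, 12, 14, 21]
  N7 x:[17/3,38/3] y:[-4,10] z:[2,19] -> hit [17/3,10], descend [13, 17, 18, 28]
    N13 x:[8,11] y:[-4,2] z:[14,19] -> miss, prune
    N17 x:[6,28/3] y:[3,10] z:[11,16] -> miss, prune
    N18 x:[17/3,22/3] y:[0,2] z:[2,4] -> miss, prune
    N28 x:[11,38/3] y:[-4,-2] z:[5,10] -> miss, prune
  N12 x:[-1/3,6] y:[-25,-11] z:[-10,19] -> miss, prune
  N14 x:[16/3,31/3] y:[-24,-5] z:[12,28] -> miss, prune
  N21 x:[-5/3,4] y:[-6,14] z:[-10,25] -> hit [-5/3,4], descend [5, 10, 22, 29]
    N5 x:[-5/3,-1/3] y:[5,13] z:[-10,9] -> miss, prune
    N10 x:[8/3,10/3] y:[-6,0] z:[-4,0] -> miss, prune
    N22 x:[2,4] y:[-1,12] z:[14,25] -> miss, prune
    N29 x:[4/3,8/3] y:[9,14] z:[-2,4] -> miss, prune

order=[0, 7, 13, 17, 18, 28, 12, 14, 21, 5, 10, 22, 29]  |boxes|=13  |leaves|=0  hit=miss

== RESULT ==
[0, 7, 13, 17, 18, 28, 12, 14, 21, 5, 10, 22, 29]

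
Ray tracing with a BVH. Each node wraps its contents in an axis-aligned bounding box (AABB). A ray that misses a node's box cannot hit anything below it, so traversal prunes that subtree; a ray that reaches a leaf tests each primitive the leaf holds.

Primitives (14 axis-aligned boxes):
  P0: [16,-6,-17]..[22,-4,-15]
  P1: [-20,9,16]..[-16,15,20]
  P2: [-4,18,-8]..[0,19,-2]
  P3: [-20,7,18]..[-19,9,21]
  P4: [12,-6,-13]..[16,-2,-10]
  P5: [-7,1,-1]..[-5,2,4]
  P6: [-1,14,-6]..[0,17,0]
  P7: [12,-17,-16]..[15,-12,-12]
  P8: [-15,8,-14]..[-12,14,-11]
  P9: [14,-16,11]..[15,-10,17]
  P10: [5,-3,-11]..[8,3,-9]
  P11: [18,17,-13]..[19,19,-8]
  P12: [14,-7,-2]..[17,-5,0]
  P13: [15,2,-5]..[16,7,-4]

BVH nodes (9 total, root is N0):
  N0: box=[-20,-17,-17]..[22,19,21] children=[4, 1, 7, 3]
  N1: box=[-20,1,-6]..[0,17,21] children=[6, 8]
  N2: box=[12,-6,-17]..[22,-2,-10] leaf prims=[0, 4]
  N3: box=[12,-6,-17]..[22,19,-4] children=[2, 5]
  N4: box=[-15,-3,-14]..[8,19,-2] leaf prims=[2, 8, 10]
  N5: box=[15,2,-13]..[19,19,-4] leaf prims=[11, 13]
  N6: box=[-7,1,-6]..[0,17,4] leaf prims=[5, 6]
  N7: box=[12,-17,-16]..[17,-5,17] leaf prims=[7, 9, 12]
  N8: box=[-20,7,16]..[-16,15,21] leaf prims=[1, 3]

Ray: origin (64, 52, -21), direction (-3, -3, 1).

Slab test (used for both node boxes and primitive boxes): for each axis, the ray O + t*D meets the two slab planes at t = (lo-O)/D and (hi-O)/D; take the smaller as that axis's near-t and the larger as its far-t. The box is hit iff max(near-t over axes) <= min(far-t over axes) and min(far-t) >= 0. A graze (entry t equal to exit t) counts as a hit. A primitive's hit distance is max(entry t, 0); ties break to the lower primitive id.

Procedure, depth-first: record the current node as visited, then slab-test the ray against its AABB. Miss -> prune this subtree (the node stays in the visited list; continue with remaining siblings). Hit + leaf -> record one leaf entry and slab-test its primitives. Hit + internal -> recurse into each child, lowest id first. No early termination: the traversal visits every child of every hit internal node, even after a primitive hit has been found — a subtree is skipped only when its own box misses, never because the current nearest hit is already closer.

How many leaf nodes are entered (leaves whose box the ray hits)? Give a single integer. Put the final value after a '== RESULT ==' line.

Walk:
N0 x:[14,28] y:[11,23] z:[4,42] -> hit [14,23], descend [1, 3, 4, 7]
  N1 x:[64/3,28] y:[35/3,17] z:[15,42] -> miss, prune
  N3 x:[14,52/3] y:[11,58/3] z:[4,17] -> hit [14,17], descend [2, 5]
    N2 x:[14,52/3] y:[18,58/3] z:[4,11] -> miss, prune
    N5 x:[15,49/3] y:[11,50/3] z:[8,17] -> hit [15,49/3] leaf, test {P11(miss), P13@t=16}
  N4 x:[56/3,79/3] y:[11,55/3] z:[7,19] -> miss, prune
  N7 x:[47/3,52/3] y:[19,23] z:[5,38] -> miss, prune

Visited [0, 1, 3, 2, 5, 4, 7]. Tests: 7 box, 1 leaf. Nearest: P13.

== RESULT ==
1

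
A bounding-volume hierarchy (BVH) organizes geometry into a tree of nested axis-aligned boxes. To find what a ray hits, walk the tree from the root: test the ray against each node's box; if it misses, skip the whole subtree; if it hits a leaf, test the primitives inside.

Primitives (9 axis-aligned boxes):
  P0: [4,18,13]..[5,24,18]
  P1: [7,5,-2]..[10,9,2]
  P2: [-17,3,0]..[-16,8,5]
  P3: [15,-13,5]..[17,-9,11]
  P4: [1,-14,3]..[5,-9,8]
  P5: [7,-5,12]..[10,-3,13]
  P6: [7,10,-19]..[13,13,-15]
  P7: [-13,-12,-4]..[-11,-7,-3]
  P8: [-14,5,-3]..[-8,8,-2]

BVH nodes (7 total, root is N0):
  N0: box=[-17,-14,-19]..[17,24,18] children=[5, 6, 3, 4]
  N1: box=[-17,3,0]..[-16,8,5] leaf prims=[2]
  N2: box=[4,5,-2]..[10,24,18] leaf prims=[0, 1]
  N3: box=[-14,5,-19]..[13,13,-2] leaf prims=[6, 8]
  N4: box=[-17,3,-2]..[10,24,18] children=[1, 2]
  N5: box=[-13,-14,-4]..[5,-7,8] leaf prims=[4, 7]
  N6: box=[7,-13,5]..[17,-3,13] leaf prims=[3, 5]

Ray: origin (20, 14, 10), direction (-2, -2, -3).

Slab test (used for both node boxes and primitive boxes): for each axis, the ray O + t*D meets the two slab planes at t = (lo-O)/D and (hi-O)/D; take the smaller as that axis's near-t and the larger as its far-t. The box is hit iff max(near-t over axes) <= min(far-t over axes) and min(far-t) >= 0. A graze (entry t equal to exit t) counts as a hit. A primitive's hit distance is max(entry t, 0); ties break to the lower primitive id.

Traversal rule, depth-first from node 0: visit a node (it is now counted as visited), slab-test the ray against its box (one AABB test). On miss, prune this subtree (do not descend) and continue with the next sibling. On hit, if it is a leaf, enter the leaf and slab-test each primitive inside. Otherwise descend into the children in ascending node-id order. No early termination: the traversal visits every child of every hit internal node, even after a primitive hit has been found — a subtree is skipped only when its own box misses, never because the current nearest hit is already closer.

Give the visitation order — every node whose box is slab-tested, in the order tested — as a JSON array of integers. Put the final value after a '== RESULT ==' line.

Trace the traversal:
N0 x:[3/2,37/2] y:[-5,14] z:[-8/3,29/3] -> hit [3/2,29/3], descend [3, 4, 5, 6]
  N3 x:[7/2,17] y:[1/2,9/2] z:[4,29/3] -> hit [4,9/2] leaf, test {P6(miss), P8(miss)}
  N4 x:[5,37/2] y:[-5,11/2] z:[-8/3,4] -> miss, prune
  N5 x:[15/2,33/2] y:[21/2,14] z:[2/3,14/3] -> miss, prune
  N6 x:[3/2,13/2] y:[17/2,27/2] z:[-1,5/3] -> miss, prune

Visited [0, 3, 4, 5, 6]. Tests: 5 box, 1 leaf. Nearest: miss.

== RESULT ==
[0, 3, 4, 5, 6]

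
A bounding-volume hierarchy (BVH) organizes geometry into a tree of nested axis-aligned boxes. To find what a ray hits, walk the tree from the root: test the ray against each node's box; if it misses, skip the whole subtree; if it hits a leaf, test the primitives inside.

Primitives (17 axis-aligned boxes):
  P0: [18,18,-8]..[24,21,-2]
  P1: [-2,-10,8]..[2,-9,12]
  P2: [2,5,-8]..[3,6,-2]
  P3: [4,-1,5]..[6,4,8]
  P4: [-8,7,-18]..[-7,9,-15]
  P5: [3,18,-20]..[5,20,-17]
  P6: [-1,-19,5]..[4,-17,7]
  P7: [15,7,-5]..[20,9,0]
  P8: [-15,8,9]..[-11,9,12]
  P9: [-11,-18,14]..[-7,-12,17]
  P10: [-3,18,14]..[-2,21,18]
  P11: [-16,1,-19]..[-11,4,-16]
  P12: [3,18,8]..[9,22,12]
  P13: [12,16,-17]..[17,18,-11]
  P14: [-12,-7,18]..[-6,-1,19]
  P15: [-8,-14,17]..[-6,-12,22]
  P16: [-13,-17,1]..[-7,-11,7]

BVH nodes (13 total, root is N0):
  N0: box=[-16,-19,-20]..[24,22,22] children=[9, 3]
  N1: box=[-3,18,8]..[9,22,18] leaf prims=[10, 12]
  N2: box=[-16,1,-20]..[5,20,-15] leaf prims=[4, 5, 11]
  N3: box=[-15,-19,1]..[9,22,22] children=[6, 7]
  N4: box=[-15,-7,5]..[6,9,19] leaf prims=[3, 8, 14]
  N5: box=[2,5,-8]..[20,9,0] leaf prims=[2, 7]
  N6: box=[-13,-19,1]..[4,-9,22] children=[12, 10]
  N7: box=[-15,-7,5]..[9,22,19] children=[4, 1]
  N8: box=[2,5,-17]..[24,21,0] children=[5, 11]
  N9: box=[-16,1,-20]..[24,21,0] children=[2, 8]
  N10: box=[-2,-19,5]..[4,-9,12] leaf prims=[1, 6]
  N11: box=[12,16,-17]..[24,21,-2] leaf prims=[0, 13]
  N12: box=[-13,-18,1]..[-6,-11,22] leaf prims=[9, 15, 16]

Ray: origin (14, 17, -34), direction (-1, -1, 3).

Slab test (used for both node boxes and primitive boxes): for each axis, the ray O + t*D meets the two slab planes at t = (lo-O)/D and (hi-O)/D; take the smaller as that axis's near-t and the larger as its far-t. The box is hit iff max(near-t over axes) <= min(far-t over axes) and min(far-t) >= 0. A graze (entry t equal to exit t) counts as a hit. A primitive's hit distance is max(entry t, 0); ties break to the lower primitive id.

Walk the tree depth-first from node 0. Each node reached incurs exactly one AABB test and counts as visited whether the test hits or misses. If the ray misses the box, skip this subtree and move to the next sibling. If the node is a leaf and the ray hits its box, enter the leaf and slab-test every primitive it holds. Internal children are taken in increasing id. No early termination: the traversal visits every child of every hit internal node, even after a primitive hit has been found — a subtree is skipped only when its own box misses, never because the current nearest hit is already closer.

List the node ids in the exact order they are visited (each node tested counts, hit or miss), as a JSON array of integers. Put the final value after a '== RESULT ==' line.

Trace the traversal:
N0 x:[-10,30] y:[-5,36] z:[14/3,56/3] -> hit [14/3,56/3], descend [3, 9]
  N3 x:[5,29] y:[-5,36] z:[35/3,56/3] -> hit [35/3,56/3], descend [6, 7]
    N6 x:[10,27] y:[26,36] z:[35/3,56/3] -> miss, prune
    N7 x:[5,29] y:[-5,24] z:[13,53/3] -> hit [13,53/3], descend [1, 4]
      N1 x:[5,17] y:[-5,-1] z:[14,52/3] -> miss, prune
      N4 x:[8,29] y:[8,24] z:[13,53/3] -> hit [13,53/3] leaf, test {P3(miss), P8(miss), P14(miss)}
  N9 x:[-10,30] y:[-4,16] z:[14/3,34/3] -> hit [14/3,34/3], descend [2, 8]
    N2 x:[9,30] y:[-3,16] z:[14/3,19/3] -> miss, prune
    N8 x:[-10,12] y:[-4,12] z:[17/3,34/3] -> hit [17/3,34/3], descend [5, 11]
      N5 x:[-6,12] y:[8,12] z:[26/3,34/3] -> hit [26/3,34/3] leaf, test {P2(miss), P7(miss)}
      N11 x:[-10,2] y:[-4,1] z:[17/3,32/3] -> miss, prune

11 AABB tests over nodes [0, 3, 6, 7, 1, 4, 9, 2, 8, 5, 11]; 2 leaves entered; closest miss.

== RESULT ==
[0, 3, 6, 7, 1, 4, 9, 2, 8, 5, 11]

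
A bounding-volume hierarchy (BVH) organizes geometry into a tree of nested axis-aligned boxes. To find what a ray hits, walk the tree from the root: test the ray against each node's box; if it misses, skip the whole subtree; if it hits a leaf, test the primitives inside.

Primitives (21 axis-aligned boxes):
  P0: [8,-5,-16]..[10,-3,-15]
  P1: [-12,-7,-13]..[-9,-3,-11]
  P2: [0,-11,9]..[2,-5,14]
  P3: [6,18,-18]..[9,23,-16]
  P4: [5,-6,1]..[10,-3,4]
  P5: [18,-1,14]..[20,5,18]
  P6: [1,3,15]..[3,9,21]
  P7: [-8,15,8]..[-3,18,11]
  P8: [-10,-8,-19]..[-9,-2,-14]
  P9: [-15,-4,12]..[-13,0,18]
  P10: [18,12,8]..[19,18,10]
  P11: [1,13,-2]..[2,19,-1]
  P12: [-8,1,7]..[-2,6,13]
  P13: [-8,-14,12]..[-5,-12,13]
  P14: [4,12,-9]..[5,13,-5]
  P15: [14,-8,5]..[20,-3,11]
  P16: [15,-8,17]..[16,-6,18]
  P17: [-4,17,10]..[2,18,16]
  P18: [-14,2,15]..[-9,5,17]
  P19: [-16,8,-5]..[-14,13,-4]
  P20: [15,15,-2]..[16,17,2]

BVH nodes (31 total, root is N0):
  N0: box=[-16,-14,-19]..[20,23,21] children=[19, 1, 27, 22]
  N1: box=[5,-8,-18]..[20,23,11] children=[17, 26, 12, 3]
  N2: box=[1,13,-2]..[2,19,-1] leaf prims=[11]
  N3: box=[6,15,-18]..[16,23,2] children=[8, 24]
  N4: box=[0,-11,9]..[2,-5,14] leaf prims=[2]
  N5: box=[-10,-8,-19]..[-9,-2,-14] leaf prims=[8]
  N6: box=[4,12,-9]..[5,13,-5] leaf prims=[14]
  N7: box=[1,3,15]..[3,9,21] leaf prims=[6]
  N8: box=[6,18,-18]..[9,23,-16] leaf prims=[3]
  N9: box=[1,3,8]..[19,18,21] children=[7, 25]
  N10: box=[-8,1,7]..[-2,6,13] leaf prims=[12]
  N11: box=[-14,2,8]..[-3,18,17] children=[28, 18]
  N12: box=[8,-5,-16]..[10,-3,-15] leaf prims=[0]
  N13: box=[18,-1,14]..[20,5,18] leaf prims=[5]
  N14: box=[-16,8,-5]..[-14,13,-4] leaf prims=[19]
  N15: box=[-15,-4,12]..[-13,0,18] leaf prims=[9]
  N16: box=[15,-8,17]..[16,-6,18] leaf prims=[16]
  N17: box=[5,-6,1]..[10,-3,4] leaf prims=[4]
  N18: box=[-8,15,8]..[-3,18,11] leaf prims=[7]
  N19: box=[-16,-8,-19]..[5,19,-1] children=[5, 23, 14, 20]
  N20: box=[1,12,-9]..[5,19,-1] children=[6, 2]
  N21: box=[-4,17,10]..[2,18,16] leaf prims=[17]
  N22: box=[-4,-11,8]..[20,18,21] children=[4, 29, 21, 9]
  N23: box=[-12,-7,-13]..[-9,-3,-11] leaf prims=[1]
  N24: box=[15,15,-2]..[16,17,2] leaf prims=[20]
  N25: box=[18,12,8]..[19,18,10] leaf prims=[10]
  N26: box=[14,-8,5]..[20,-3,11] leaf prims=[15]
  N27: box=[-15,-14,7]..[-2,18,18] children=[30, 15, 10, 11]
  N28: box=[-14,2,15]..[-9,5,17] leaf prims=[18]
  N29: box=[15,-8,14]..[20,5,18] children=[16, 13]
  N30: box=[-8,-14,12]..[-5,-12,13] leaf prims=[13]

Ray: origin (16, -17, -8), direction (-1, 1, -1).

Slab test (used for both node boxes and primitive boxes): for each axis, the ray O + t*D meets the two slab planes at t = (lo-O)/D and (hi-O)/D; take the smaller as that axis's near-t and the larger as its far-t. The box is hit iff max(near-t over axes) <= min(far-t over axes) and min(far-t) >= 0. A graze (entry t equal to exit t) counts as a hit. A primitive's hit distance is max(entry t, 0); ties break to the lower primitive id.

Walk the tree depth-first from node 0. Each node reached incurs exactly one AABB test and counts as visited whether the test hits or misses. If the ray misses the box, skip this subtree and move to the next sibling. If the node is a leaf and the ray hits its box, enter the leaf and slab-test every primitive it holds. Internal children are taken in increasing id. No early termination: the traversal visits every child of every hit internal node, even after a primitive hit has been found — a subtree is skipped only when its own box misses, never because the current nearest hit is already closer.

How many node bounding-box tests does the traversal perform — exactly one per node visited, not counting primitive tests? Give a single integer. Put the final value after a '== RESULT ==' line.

Walk:
N0 x:[-4,32] y:[3,40] z:[-29,11] -> hit [3,11], descend [1, 19, 22, 27]
  N1 x:[-4,11] y:[9,40] z:[-19,10] -> hit [9,10], descend [3, 12, 17, 26]
    N3 x:[0,10] y:[32,40] z:[-10,10] -> miss, prune
    N12 x:[6,8] y:[12,14] z:[7,8] -> miss, prune
    N17 x:[6,11] y:[11,14] z:[-12,-9] -> miss, prune
    N26 x:[-4,2] y:[9,14] z:[-19,-13] -> miss, prune
  N19 x:[11,32] y:[9,36] z:[-7,11] -> hit [11,11], descend [5, 14, 20, 23]
    N5 x:[25,26] y:[9,15] z:[6,11] -> miss, prune
    N14 x:[30,32] y:[25,30] z:[-4,-3] -> miss, prune
    N20 x:[11,15] y:[29,36] z:[-7,1] -> miss, prune
    N23 x:[25,28] y:[10,14] z:[3,5] -> miss, prune
  N22 x:[-4,20] y:[6,35] z:[-29,-16] -> miss, prune
  N27 x:[18,31] y:[3,35] z:[-26,-15] -> miss, prune

order=[0, 1, 3, 12, 17, 26, 19, 5, 14, 20, 23, 22, 27]  |boxes|=13  |leaves|=0  hit=miss

== RESULT ==
13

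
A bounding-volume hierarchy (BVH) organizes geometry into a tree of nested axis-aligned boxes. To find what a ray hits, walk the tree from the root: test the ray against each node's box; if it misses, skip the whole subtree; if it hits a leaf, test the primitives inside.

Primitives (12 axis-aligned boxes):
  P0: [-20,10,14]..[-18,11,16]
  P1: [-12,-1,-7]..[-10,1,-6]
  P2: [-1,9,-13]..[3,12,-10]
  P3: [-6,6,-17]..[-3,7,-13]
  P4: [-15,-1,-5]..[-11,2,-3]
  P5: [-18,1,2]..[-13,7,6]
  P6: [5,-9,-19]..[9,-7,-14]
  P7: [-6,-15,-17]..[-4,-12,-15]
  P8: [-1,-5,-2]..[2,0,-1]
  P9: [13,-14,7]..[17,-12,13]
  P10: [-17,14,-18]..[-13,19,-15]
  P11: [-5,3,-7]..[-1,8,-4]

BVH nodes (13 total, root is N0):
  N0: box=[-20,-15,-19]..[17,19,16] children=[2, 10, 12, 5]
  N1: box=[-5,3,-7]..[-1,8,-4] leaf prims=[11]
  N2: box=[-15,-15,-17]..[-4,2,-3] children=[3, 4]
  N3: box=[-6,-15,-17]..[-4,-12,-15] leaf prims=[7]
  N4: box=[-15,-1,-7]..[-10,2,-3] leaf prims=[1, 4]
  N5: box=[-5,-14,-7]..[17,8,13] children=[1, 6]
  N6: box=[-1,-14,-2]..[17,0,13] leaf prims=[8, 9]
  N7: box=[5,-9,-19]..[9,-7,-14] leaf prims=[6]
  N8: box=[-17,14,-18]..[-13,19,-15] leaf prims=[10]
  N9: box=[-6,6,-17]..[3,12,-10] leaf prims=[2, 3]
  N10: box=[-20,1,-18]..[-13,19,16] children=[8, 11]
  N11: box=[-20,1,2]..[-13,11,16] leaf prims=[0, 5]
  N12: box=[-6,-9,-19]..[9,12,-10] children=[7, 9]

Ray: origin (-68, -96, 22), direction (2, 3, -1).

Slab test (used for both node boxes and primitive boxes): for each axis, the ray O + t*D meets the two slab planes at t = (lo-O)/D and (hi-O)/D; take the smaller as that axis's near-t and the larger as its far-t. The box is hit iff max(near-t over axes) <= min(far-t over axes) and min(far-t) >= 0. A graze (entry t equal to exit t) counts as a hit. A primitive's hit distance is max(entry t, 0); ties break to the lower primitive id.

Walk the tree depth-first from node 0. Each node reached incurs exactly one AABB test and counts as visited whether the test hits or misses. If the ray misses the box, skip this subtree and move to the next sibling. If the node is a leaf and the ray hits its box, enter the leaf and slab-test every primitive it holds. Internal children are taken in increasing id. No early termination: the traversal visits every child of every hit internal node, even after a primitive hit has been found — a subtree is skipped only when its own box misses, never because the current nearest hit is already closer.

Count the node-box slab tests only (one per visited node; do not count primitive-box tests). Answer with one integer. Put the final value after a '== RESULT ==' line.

Trace the traversal:
N0 x:[24,85/2] y:[27,115/3] z:[6,41] -> hit [27,115/3], descend [2, 5, 10, 12]
  N2 x:[53/2,32] y:[27,98/3] z:[25,39] -> hit [27,32], descend [3, 4]
    N3 x:[31,32] y:[27,28] z:[37,39] -> miss, prune
    N4 x:[53/2,29] y:[95/3,98/3] z:[25,29] -> miss, prune
  N5 x:[63/2,85/2] y:[82/3,104/3] z:[9,29] -> miss, prune
  N10 x:[24,55/2] y:[97/3,115/3] z:[6,40] -> miss, prune
  N12 x:[31,77/2] y:[29,36] z:[32,41] -> hit [32,36], descend [7, 9]
    N7 x:[73/2,77/2] y:[29,89/3] z:[36,41] -> miss, prune
    N9 x:[31,71/2] y:[34,36] z:[32,39] -> hit [34,71/2] leaf, test {P2@t=35, P3(miss)}

Visited [0, 2, 3, 4, 5, 10, 12, 7, 9]. Tests: 9 box, 1 leaf. Nearest: P2.

== RESULT ==
9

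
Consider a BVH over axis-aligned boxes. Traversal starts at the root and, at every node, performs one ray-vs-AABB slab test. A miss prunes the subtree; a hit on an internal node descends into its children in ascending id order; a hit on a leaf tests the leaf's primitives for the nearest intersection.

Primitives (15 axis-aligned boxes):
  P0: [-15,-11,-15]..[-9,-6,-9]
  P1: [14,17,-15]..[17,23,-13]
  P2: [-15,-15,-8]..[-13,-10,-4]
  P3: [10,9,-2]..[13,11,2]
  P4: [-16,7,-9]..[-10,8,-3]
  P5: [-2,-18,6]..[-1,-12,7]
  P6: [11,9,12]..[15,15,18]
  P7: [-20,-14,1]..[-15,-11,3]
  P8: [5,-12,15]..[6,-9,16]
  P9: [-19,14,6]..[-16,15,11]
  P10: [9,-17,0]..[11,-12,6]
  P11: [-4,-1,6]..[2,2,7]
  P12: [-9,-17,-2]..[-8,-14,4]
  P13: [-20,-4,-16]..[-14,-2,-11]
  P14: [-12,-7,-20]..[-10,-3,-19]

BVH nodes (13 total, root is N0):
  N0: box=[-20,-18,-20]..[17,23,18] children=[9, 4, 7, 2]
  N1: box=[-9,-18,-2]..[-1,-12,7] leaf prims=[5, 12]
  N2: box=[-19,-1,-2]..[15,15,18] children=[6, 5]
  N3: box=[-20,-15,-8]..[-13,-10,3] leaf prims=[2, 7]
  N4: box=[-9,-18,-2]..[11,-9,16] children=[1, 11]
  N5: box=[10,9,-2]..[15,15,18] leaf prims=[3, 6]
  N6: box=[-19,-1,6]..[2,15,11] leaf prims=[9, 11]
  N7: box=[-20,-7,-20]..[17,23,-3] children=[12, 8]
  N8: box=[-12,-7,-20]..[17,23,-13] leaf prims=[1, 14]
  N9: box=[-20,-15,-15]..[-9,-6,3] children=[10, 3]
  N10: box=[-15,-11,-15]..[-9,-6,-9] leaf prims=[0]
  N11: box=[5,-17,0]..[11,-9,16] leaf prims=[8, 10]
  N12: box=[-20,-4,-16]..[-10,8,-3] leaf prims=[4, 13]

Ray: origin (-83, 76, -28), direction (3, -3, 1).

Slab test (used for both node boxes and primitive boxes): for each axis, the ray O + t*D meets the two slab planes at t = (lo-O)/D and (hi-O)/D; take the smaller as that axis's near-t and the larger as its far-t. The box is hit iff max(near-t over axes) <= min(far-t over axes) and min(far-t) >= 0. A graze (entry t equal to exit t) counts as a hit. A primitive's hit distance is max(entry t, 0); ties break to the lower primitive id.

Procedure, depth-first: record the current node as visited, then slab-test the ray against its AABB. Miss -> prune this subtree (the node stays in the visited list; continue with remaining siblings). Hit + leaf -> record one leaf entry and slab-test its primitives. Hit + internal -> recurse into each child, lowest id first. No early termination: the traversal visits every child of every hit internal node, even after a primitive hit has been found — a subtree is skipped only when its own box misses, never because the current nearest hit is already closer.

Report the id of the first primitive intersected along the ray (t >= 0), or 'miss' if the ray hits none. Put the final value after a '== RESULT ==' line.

Trace the traversal:
N0 x:[21,100/3] y:[53/3,94/3] z:[8,46] -> hit [21,94/3], descend [2, 4, 7, 9]
  N2 x:[64/3,98/3] y:[61/3,77/3] z:[26,46] -> miss, prune
  N4 x:[74/3,94/3] y:[85/3,94/3] z:[26,44] -> hit [85/3,94/3], descend [1, 11]
    N1 x:[74/3,82/3] y:[88/3,94/3] z:[26,35] -> miss, prune
    N11 x:[88/3,94/3] y:[85/3,31] z:[28,44] -> hit [88/3,31] leaf, test {P8(miss), P10@t=92/3}
  N7 x:[21,100/3] y:[53/3,83/3] z:[8,25] -> hit [21,25], descend [8, 12]
    N8 x:[71/3,100/3] y:[53/3,83/3] z:[8,15] -> miss, prune
    N12 x:[21,73/3] y:[68/3,80/3] z:[12,25] -> hit [68/3,73/3] leaf, test {P4@t=68/3, P13(miss)}
  N9 x:[21,74/3] y:[82/3,91/3] z:[13,31] -> miss, prune

Visited [0, 2, 4, 1, 11, 7, 8, 12, 9]. Tests: 9 box, 2 leaf. Nearest: P4.

== RESULT ==
4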